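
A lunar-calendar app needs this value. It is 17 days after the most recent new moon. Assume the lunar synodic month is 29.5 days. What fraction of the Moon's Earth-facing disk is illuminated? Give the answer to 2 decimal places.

0.94

The Moon has covered 17/29.5 of its cycle, so θ ≈ 360° × 17/29.5 = 207.5°.
Illuminated fraction = (1 − cos 207.5°)/2 = (1 − (-0.887))/2 ≈ 0.944.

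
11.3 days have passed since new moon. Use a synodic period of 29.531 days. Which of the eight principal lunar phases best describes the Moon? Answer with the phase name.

θ ≈ 360° × 11.3/29.531 = 138°, which falls in the waxing gibbous sector.

waxing gibbous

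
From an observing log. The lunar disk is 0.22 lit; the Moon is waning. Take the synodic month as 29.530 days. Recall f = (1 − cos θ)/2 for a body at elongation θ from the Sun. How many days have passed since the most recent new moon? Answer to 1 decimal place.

24.9 days

cos θ = 1 − 2f = 0.560, giving a principal value of 55.9°.
A waning Moon lies in 180°–360°, so θ = 360° − 55.9° = 304.1°.
At 360°/29.530 d per day, 304.1° corresponds to 24.94 days.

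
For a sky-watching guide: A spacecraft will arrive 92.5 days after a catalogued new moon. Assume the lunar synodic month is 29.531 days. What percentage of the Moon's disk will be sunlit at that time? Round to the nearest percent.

16%

92.5 d spans 3 complete synodic months (3 × 29.531 = 88.59 d) plus 3.91 d.
Elongation θ = 360° × 3.91/29.531 ≈ 47.6°.
Illuminated fraction = (1 − cos 47.6°)/2 = (1 − 0.674)/2 ≈ 0.163, so 16%.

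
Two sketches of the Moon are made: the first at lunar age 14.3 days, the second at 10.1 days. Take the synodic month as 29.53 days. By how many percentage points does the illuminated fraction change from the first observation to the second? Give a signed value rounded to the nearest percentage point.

-22 percentage points

θ₁ = 360° × 14.3/29.53 = 174.3°, f₁ = (1 − cos θ₁)/2 = 0.998.
θ₂ = 360° × 10.1/29.53 = 123.1°, f₂ = (1 − cos θ₂)/2 = 0.773.
Change = f₂ − f₁ = -0.224 → -22 percentage points.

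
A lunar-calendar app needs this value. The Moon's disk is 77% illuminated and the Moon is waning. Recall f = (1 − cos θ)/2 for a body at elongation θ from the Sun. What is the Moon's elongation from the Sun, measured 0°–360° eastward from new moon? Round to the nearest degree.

From f = (1 − cos θ)/2: cos θ = 1 − 2×0.77 = -0.540; arccos → 122.7°.
A waning Moon lies in 180°–360°, so θ = 360° − 122.7° = 237.3°.

237°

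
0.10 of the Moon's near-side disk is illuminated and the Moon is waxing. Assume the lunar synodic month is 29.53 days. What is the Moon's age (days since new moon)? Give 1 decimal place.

cos θ = 1 − 2f = 0.800, giving a principal value of 36.9°.
Waxing ⇒ before full, so θ = 36.9°.
That fraction of the synodic month is 36.9/360 × 29.53 d ≈ 3.02 d.

3.0 days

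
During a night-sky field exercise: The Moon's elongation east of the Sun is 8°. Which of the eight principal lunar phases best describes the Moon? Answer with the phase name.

8° lies in the new moon sector of the 8-phase cycle.

new moon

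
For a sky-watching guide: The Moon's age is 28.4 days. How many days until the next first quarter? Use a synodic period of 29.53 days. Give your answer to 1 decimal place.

First quarter is 0.25 of the way through the cycle: age 0.25 × 29.53 = 7.383 d.
This lunation's first quarter (7.383 d) has passed, so add one period: 36.913 − 28.4 = 8.513 days.

8.5 days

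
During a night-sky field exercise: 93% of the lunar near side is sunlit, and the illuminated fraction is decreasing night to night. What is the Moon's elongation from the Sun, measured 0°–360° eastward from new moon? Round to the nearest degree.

From f = (1 − cos θ)/2: cos θ = 1 − 2×0.93 = -0.860; arccos → 149.3°.
A waning Moon lies in 180°–360°, so θ = 360° − 149.3° = 210.7°.

211°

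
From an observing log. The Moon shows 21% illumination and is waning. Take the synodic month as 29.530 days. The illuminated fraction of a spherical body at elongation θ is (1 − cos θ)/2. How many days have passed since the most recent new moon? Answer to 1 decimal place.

cos θ = 1 − 2f = 0.580, giving a principal value of 54.5°.
A waning Moon lies in 180°–360°, so θ = 360° − 54.5° = 305.5°.
At 360°/29.530 d per day, 305.5° corresponds to 25.06 days.

25.1 days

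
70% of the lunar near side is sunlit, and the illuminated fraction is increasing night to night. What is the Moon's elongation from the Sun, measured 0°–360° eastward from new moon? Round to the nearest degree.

cos θ = 1 − 2f = -0.400, giving a principal value of 113.6°.
The Moon is waxing (0°–180°), so θ = 113.6° directly.

114°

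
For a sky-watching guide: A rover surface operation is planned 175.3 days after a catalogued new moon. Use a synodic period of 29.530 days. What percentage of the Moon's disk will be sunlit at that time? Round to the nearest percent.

4%

175.3 d spans 5 complete synodic months (5 × 29.530 = 147.65 d) plus 27.65 d.
The Moon has covered 27.65/29.530 of its cycle, so θ ≈ 360° × 27.65/29.530 = 337.1°.
cos 337.1° = 0.921, so f = (1 − 0.921)/2 = 0.039, so 4%.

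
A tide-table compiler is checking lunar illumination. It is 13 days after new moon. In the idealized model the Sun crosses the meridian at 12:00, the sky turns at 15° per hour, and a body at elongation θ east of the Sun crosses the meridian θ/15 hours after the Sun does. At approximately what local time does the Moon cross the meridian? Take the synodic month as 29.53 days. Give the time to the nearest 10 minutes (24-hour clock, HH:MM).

22:30

Phase angle: θ = 360°·(13 d)/(29.53 d) = 158.5°.
Delay after the Sun = 158.5° / (15°/h) ≈ 10.57 h.
12:00 + 10.566 h ≈ 22:34 → 22:30 to the nearest ten minutes.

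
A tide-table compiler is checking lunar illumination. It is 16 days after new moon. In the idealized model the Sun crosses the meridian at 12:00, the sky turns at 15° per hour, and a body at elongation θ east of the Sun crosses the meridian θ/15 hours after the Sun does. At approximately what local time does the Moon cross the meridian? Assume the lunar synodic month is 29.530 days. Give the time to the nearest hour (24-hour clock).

01:00

The Moon has covered 16/29.530 of its cycle, so θ ≈ 360° × 16/29.530 = 195.1°.
The Moon trails the Sun by θ/15 = 195.1/15 ≈ 13.00 hours.
12:00 + 13.00 h ≈ 01:00 → 01:00 to the nearest hour.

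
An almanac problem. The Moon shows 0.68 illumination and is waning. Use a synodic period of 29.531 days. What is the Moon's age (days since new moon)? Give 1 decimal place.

20.4 days

From f = (1 − cos θ)/2: cos θ = 1 − 2×0.68 = -0.360; arccos → 111.1°.
Waning ⇒ past full, so θ = 360° − 111.1° = 248.9°.
That fraction of the synodic month is 248.9/360 × 29.531 d ≈ 20.42 d.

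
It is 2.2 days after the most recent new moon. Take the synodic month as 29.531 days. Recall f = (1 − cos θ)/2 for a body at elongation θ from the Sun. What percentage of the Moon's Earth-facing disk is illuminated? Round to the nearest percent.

Elongation θ = 360° × 2.2/29.531 ≈ 26.8°.
With cos θ = 0.892, the lit fraction is (1 − 0.892)/2 ≈ 0.054, so 5%.

5%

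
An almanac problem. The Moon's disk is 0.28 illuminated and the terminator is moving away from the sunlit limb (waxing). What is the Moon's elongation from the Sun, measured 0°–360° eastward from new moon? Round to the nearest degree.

From f = (1 − cos θ)/2: cos θ = 1 − 2×0.28 = 0.440; arccos → 63.9°.
Waxing ⇒ before full, so θ = 63.9°.

64°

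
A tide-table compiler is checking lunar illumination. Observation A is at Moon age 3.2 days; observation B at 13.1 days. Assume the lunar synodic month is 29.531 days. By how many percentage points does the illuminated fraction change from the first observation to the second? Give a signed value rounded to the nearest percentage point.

+86 pp

First observation: θ = 360°·3.2/29.531 = 39.0°, so f = 0.111.
Second observation: θ = 159.7°, f = 0.969.
Δf = 0.969 − 0.111 = +0.857, i.e. +86 pp.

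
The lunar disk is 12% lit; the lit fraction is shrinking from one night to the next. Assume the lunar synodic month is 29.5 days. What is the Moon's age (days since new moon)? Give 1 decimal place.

cos θ = 1 − 2f = 0.760, giving a principal value of 40.5°.
Waning ⇒ past full, so θ = 360° − 40.5° = 319.5°.
That fraction of the synodic month is 319.5/360 × 29.5 d ≈ 26.18 d.

26.2 days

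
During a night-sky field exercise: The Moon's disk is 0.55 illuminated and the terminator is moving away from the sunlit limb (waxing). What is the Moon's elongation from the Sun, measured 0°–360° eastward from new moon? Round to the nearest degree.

96°

cos θ = 1 − 2f = -0.100, giving a principal value of 95.7°.
Waxing ⇒ before full, so θ = 95.7°.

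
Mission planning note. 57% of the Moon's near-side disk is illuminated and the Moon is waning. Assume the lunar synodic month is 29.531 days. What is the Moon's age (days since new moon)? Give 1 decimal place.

From f = (1 − cos θ)/2: cos θ = 1 − 2×0.57 = -0.140; arccos → 98.0°.
Since the Moon is past full (waning), take the reflex angle: θ = 360° − 98.0° = 262.0°.
Age = 29.531 × 262.0°/360° ≈ 21.49 days.

21.5 days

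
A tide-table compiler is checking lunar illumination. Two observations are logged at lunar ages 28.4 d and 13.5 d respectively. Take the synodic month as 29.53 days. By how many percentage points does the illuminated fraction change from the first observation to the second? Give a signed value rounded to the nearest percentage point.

+97 percentage points

First observation: θ = 360°·28.4/29.53 = 346.2°, so f = 0.014.
Second observation: θ = 164.6°, f = 0.982.
Δf = 0.982 − 0.014 = +0.968, i.e. +97 pp.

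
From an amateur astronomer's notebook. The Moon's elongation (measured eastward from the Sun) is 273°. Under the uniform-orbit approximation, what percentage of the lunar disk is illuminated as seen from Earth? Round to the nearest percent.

47%

f = (1 − cos 273°)/2 = (1 − 0.052)/2 ≈ 0.474, i.e. 47%.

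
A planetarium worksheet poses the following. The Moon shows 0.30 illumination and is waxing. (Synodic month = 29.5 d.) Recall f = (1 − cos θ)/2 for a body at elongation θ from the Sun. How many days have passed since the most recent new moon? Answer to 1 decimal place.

From f = (1 − cos θ)/2: cos θ = 1 − 2×0.30 = 0.400; arccos → 66.4°.
Waxing ⇒ before full, so θ = 66.4°.
That fraction of the synodic month is 66.4/360 × 29.5 d ≈ 5.44 d.

5.4 days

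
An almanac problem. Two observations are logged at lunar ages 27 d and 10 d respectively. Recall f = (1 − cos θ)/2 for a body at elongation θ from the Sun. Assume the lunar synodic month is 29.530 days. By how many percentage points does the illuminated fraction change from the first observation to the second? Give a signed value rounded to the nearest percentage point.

First observation: θ = 360°·27/29.530 = 329.2°, so f = 0.071.
Second observation: θ = 121.9°, f = 0.764.
Δf = 0.764 − 0.071 = +0.694, i.e. +69 pp.

+69 pp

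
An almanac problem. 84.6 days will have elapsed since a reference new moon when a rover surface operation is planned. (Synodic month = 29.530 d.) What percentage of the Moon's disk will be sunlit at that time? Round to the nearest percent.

84.6 d spans 2 complete synodic months (2 × 29.530 = 59.06 d) plus 25.54 d.
The Moon has covered 25.54/29.530 of its cycle, so θ ≈ 360° × 25.54/29.530 = 311.4°.
cos 311.4° = 0.661, so f = (1 − 0.661)/2 = 0.170, so 17%.

17%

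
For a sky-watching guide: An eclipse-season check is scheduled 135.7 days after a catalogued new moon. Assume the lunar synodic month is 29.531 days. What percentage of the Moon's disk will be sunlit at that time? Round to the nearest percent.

91%

135.7 d spans 4 complete synodic months (4 × 29.531 = 118.12 d) plus 17.58 d.
Elongation θ = 360° × 17.58/29.531 ≈ 214.3°.
With cos θ = (-0.826), the lit fraction is (1 − (-0.826))/2 ≈ 0.913, so 91%.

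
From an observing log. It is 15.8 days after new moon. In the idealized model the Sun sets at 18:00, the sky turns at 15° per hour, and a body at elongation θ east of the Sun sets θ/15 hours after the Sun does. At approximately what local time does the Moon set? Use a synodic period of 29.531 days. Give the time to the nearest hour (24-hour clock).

Phase angle: θ = 360°·(15.8 d)/(29.531 d) = 192.6°.
Delay after the Sun = 192.6° / (15°/h) ≈ 12.84 h.
18:00 + 12.84 h ≈ 06:50 → 07:00 to the nearest hour.

07:00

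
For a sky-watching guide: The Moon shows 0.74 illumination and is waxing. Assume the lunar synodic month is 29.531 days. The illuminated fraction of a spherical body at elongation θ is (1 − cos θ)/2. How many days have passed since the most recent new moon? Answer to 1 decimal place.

cos θ = 1 − 2f = -0.480, giving a principal value of 118.7°.
Waxing ⇒ before full, so θ = 118.7°.
Age = 29.531 × 118.7°/360° ≈ 9.74 days.

9.7 days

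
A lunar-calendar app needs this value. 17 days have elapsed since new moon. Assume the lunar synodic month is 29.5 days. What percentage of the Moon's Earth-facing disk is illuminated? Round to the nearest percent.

94%

Phase angle: θ = 360°·(17 d)/(29.5 d) = 207.5°.
With cos θ = (-0.887), the lit fraction is (1 − (-0.887))/2 ≈ 0.944, so 94%.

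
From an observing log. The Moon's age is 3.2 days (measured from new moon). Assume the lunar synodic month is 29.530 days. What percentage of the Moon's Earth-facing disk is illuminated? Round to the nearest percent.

11%

The Moon has covered 3.2/29.530 of its cycle, so θ ≈ 360° × 3.2/29.530 = 39.0°.
With cos θ = 0.777, the lit fraction is (1 − 0.777)/2 ≈ 0.111, so 11%.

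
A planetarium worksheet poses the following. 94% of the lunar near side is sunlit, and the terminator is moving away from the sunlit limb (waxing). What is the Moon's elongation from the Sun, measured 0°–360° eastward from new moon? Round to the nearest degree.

152°

Invert f = (1 − cos θ)/2 to get cos θ = 1 − 2(0.94) = -0.880, hence θ₀ = arccos -0.880 = 151.6°.
Waxing ⇒ before full, so θ = 151.6°.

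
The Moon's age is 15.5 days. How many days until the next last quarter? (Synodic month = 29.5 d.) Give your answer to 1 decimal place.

6.6 days

Last quarter is 0.75 of the way through the cycle: age 0.75 × 29.5 = 22.125 d.
So 6.625 days remain (22.125 − 15.5).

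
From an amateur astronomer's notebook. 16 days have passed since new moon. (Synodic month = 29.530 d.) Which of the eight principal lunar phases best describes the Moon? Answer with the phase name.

full moon

At 16/29.530 of the cycle, θ ≈ 195° — the full moon range.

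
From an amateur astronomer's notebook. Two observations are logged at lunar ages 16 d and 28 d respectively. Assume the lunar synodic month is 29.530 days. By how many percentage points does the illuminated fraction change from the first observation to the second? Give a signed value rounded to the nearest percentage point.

-96 pp

First observation: θ = 360°·16/29.530 = 195.1°, so f = 0.983.
Second observation: θ = 341.3°, f = 0.026.
Δf = 0.026 − 0.983 = -0.957, i.e. -96 pp.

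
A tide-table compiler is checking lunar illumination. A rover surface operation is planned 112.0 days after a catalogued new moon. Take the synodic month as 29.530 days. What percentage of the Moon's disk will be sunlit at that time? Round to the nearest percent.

37%

112.0/29.530 = 3.793 lunations, so 3 complete cycles and 23.41 d into the next.
Elongation θ = 360° × 23.41/29.530 ≈ 285.4°.
cos 285.4° = 0.265, so f = (1 − 0.265)/2 = 0.367, so 37%.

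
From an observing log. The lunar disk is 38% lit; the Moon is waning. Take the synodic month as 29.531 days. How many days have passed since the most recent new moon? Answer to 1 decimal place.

23.3 days

Invert f = (1 − cos θ)/2 to get cos θ = 1 − 2(0.38) = 0.240, hence θ₀ = arccos 0.240 = 76.1°.
Waning ⇒ past full, so θ = 360° − 76.1° = 283.9°.
That fraction of the synodic month is 283.9/360 × 29.531 d ≈ 23.29 d.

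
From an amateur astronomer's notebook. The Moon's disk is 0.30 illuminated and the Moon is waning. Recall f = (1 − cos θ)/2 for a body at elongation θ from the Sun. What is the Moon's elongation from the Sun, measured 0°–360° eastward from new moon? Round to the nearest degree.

294°

Invert f = (1 − cos θ)/2 to get cos θ = 1 − 2(0.30) = 0.400, hence θ₀ = arccos 0.400 = 66.4°.
Waning ⇒ past full, so θ = 360° − 66.4° = 293.6°.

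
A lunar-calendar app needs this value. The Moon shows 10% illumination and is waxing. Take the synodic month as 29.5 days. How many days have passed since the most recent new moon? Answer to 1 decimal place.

Invert f = (1 − cos θ)/2 to get cos θ = 1 − 2(0.10) = 0.800, hence θ₀ = arccos 0.800 = 36.9°.
Waxing ⇒ before full, so θ = 36.9°.
At 360°/29.5 d per day, 36.9° corresponds to 3.02 days.

3.0 days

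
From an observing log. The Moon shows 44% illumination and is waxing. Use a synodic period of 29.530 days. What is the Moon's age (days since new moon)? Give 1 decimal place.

6.8 days

cos θ = 1 − 2f = 0.120, giving a principal value of 83.1°.
Waxing ⇒ before full, so θ = 83.1°.
That fraction of the synodic month is 83.1/360 × 29.530 d ≈ 6.82 d.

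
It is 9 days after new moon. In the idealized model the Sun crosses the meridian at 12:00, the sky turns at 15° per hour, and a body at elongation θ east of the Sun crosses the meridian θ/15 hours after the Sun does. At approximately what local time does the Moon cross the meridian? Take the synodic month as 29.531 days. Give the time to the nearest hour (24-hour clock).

The Moon has covered 9/29.531 of its cycle, so θ ≈ 360° × 9/29.531 = 109.7°.
Delay after the Sun = 109.7° / (15°/h) ≈ 7.31 h.
12:00 + 7.31 h ≈ 19:19 → 19:00 to the nearest hour.

19:00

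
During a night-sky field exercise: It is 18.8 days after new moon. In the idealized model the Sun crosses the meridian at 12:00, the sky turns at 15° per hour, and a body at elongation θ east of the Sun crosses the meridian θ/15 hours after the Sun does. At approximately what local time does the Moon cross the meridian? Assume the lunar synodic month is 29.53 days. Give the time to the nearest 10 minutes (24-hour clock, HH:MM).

Elongation θ = 360° × 18.8/29.53 ≈ 229.2°.
At 15° of sky rotation per hour, 229.2° corresponds to a 15.28 h lag.
12:00 + 15.279 h ≈ 03:17 → 03:20 to the nearest ten minutes.

03:20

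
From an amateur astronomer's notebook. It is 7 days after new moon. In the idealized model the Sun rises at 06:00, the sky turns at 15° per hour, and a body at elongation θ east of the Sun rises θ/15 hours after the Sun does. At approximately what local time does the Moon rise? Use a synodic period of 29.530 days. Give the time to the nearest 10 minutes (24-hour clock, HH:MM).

Phase angle: θ = 360°·(7 d)/(29.530 d) = 85.3°.
Delay after the Sun = 85.3° / (15°/h) ≈ 5.69 h.
06:00 + 5.689 h ≈ 11:41 → 11:40 to the nearest ten minutes.

11:40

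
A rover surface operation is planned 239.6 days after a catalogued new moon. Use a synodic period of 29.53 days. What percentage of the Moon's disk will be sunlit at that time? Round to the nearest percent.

12%

239.6/29.53 = 8.114 lunations, so 8 complete cycles and 3.36 d into the next.
Phase angle: θ = 360°·(3.36 d)/(29.53 d) = 41.0°.
Illuminated fraction = (1 − cos 41.0°)/2 = (1 − 0.755)/2 ≈ 0.122, so 12%.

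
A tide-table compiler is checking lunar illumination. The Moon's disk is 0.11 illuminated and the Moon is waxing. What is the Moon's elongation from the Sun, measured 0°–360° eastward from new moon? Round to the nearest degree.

39°

From f = (1 − cos θ)/2: cos θ = 1 − 2×0.11 = 0.780; arccos → 38.7°.
The Moon is waxing (0°–180°), so θ = 38.7° directly.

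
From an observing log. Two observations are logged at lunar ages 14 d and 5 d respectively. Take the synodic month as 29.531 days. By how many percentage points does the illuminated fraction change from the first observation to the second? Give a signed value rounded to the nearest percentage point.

-74 percentage points

First observation: θ = 360°·14/29.531 = 170.7°, so f = 0.993.
Second observation: θ = 61.0°, f = 0.257.
Δf = 0.257 − 0.993 = -0.736, i.e. -74 pp.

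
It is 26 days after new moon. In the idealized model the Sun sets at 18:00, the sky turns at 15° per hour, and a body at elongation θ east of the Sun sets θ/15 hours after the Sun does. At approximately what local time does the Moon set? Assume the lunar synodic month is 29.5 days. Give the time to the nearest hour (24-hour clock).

Elongation θ = 360° × 26/29.5 ≈ 317.3°.
The Moon trails the Sun by θ/15 = 317.3/15 ≈ 21.15 hours.
18:00 + 21.15 h ≈ 15:09 → 15:00 to the nearest hour.

15:00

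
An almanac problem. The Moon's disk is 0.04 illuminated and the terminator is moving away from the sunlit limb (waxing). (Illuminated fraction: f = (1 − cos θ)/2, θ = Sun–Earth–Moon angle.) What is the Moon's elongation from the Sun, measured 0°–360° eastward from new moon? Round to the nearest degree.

23°

cos θ = 1 − 2f = 0.920, giving a principal value of 23.1°.
Before full moon the principal value applies: θ = 23.1°.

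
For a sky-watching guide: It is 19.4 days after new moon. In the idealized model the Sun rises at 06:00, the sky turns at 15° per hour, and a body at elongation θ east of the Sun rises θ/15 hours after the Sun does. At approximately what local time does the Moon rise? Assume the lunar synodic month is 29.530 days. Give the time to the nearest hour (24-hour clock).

Phase angle: θ = 360°·(19.4 d)/(29.530 d) = 236.5°.
At 15° of sky rotation per hour, 236.5° corresponds to a 15.77 h lag.
06:00 + 15.77 h ≈ 21:46 → 22:00 to the nearest hour.

22:00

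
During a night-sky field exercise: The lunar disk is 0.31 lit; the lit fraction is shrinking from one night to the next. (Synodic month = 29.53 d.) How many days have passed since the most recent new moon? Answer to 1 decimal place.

From f = (1 − cos θ)/2: cos θ = 1 − 2×0.31 = 0.380; arccos → 67.7°.
A waning Moon lies in 180°–360°, so θ = 360° − 67.7° = 292.3°.
That fraction of the synodic month is 292.3/360 × 29.53 d ≈ 23.98 d.

24.0 days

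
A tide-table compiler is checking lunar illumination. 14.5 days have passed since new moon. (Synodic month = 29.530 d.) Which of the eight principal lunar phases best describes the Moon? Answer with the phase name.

At 14.5/29.530 of the cycle, θ ≈ 177° — the full moon range.

full moon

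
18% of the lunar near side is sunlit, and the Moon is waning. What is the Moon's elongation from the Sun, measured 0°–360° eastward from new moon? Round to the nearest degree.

From f = (1 − cos θ)/2: cos θ = 1 − 2×0.18 = 0.640; arccos → 50.2°.
Waning ⇒ past full, so θ = 360° − 50.2° = 309.8°.

310°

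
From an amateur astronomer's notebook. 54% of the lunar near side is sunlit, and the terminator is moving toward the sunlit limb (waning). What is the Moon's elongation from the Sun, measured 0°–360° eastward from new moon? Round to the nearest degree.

265°

cos θ = 1 − 2f = -0.080, giving a principal value of 94.6°.
Waning ⇒ past full, so θ = 360° − 94.6° = 265.4°.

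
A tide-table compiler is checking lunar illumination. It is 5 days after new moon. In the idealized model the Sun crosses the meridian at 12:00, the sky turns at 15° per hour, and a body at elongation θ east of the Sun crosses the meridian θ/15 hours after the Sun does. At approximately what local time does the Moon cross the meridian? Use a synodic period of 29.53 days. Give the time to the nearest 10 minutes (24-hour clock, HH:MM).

16:00

Phase angle: θ = 360°·(5 d)/(29.53 d) = 61.0°.
Delay after the Sun = 61.0° / (15°/h) ≈ 4.06 h.
12:00 + 4.064 h ≈ 16:04 → 16:00 to the nearest ten minutes.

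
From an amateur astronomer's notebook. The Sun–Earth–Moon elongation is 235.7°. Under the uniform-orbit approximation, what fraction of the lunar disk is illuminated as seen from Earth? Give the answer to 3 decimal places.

0.782

Half-versine of 235.7°: (1 − (-0.564))/2 = 0.782.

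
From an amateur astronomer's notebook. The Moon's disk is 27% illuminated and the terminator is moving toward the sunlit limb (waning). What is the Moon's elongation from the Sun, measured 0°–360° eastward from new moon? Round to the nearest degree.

cos θ = 1 − 2f = 0.460, giving a principal value of 62.6°.
A waning Moon lies in 180°–360°, so θ = 360° − 62.6° = 297.4°.

297°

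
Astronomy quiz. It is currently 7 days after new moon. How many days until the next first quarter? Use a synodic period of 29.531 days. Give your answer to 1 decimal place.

First quarter is 0.25 of the way through the cycle: age 0.25 × 29.531 = 7.383 d.
So 0.383 days remain (7.383 − 7).

0.4 days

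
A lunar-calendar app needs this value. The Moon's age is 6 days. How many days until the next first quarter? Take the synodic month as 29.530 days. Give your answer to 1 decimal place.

1.4 days

First quarter occurs at elongation 90°, i.e. at age 29.530 × 90/360 = 7.383 d.
So 1.383 days remain (7.383 − 6).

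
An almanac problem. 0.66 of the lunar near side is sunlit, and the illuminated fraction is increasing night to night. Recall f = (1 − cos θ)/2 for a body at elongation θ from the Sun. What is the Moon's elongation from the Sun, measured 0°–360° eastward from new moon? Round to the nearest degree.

109°

Invert f = (1 − cos θ)/2 to get cos θ = 1 − 2(0.66) = -0.320, hence θ₀ = arccos -0.320 = 108.7°.
The Moon is waxing (0°–180°), so θ = 108.7° directly.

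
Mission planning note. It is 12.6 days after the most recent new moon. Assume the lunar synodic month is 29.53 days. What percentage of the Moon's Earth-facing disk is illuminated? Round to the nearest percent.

The Moon has covered 12.6/29.53 of its cycle, so θ ≈ 360° × 12.6/29.53 = 153.6°.
Illuminated fraction = (1 − cos 153.6°)/2 = (1 − (-0.896))/2 ≈ 0.948, so 95%.

95%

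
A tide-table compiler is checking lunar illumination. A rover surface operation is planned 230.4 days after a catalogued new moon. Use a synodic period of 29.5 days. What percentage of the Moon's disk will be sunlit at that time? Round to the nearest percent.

230.4 d spans 7 complete synodic months (7 × 29.5 = 206.50 d) plus 23.90 d.
The Moon has covered 23.90/29.5 of its cycle, so θ ≈ 360° × 23.90/29.5 = 291.7°.
cos 291.7° = 0.369, so f = (1 − 0.369)/2 = 0.315, so 32%.

32%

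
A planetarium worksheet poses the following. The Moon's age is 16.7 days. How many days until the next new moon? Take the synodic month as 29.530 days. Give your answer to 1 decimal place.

12.8 days

One full lunation from the last new moon is 29.530 d; remaining = 29.530 − 16.7 = 12.830 d.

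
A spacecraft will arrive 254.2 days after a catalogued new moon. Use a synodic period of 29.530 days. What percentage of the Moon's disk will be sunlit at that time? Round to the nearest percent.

89%

Reduce mod P: 254.2 − 8×29.530 = 17.96 d into the current lunation.
Elongation θ = 360° × 17.96/29.530 ≈ 219.0°.
cos 219.0° = (-0.778), so f = (1 − (-0.778))/2 = 0.889, so 89%.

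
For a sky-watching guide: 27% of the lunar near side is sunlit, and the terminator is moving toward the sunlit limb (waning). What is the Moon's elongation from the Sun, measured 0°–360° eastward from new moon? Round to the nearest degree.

Invert f = (1 − cos θ)/2 to get cos θ = 1 − 2(0.27) = 0.460, hence θ₀ = arccos 0.460 = 62.6°.
A waning Moon lies in 180°–360°, so θ = 360° − 62.6° = 297.4°.

297°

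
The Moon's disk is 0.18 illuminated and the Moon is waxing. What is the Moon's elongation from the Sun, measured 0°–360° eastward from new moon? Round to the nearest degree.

50°

Invert f = (1 − cos θ)/2 to get cos θ = 1 − 2(0.18) = 0.640, hence θ₀ = arccos 0.640 = 50.2°.
Waxing ⇒ before full, so θ = 50.2°.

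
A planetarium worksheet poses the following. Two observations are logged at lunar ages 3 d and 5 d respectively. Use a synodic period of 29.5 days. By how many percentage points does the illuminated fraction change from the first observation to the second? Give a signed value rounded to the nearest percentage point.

+16 percentage points

First observation: θ = 360°·3/29.5 = 36.6°, so f = 0.099.
Second observation: θ = 61.0°, f = 0.258.
Δf = 0.258 − 0.099 = +0.159, i.e. +16 pp.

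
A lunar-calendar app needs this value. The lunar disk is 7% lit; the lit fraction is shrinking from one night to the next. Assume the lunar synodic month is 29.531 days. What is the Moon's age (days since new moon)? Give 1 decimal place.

cos θ = 1 − 2f = 0.860, giving a principal value of 30.7°.
A waning Moon lies in 180°–360°, so θ = 360° − 30.7° = 329.3°.
That fraction of the synodic month is 329.3/360 × 29.531 d ≈ 27.01 d.

27.0 days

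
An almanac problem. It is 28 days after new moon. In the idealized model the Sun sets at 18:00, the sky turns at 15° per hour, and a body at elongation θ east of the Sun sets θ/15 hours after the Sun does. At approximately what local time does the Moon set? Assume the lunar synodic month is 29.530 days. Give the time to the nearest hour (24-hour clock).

The Moon has covered 28/29.530 of its cycle, so θ ≈ 360° × 28/29.530 = 341.3°.
At 15° of sky rotation per hour, 341.3° corresponds to a 22.76 h lag.
18:00 + 22.76 h ≈ 16:45 → 17:00 to the nearest hour.

17:00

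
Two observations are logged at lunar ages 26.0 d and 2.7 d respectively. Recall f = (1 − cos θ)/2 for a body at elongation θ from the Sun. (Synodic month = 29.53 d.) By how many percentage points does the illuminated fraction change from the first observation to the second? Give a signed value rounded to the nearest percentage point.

-5 percentage points

θ₁ = 360° × 26.0/29.53 = 317.0°, f₁ = (1 − cos θ₁)/2 = 0.135.
θ₂ = 360° × 2.7/29.53 = 32.9°, f₂ = (1 − cos θ₂)/2 = 0.080.
Change = f₂ − f₁ = -0.054 → -5 percentage points.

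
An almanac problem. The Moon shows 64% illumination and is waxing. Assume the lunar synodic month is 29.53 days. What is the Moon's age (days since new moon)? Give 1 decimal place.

8.7 days

Invert f = (1 − cos θ)/2 to get cos θ = 1 − 2(0.64) = -0.280, hence θ₀ = arccos -0.280 = 106.3°.
Before full moon the principal value applies: θ = 106.3°.
That fraction of the synodic month is 106.3/360 × 29.53 d ≈ 8.72 d.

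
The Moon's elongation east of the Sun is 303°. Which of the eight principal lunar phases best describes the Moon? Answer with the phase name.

The waning crescent sector spans roughly 292°–338°; 303° falls inside it.

waning crescent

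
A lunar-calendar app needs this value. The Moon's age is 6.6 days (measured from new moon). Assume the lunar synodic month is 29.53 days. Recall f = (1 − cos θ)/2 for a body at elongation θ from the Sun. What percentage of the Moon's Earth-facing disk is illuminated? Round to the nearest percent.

42%

Phase angle: θ = 360°·(6.6 d)/(29.53 d) = 80.5°.
Illuminated fraction = (1 − cos 80.5°)/2 = (1 − 0.166)/2 ≈ 0.417, so 42%.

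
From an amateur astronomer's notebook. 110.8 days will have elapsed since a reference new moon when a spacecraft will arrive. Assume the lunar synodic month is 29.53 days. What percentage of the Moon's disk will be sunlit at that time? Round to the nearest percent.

49%

110.8 d spans 3 complete synodic months (3 × 29.53 = 88.59 d) plus 22.21 d.
Elongation θ = 360° × 22.21/29.53 ≈ 270.8°.
Illuminated fraction = (1 − cos 270.8°)/2 = (1 − 0.013)/2 ≈ 0.493, so 49%.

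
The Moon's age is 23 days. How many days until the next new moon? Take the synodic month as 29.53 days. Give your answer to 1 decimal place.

The next new moon completes the synodic month: 29.53 − 23 = 6.530 days.

6.5 days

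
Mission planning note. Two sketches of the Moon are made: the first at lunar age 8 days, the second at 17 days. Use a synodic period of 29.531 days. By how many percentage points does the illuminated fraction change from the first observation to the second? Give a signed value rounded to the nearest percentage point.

First observation: θ = 360°·8/29.531 = 97.5°, so f = 0.565.
Second observation: θ = 207.2°, f = 0.945.
Δf = 0.945 − 0.565 = +0.379, i.e. +38 pp.

+38 pp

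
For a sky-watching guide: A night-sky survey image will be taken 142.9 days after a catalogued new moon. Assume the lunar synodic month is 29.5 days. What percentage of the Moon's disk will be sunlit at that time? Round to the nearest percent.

142.9/29.5 = 4.844 lunations, so 4 complete cycles and 24.90 d into the next.
Phase angle: θ = 360°·(24.90 d)/(29.5 d) = 303.9°.
Illuminated fraction = (1 − cos 303.9°)/2 = (1 − 0.557)/2 ≈ 0.221, so 22%.

22%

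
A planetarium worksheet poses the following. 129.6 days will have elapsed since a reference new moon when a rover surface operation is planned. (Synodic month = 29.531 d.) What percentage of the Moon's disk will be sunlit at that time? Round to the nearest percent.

88%

129.6 d spans 4 complete synodic months (4 × 29.531 = 118.12 d) plus 11.48 d.
The Moon has covered 11.48/29.531 of its cycle, so θ ≈ 360° × 11.48/29.531 = 139.9°.
With cos θ = (-0.765), the lit fraction is (1 − (-0.765))/2 ≈ 0.882, so 88%.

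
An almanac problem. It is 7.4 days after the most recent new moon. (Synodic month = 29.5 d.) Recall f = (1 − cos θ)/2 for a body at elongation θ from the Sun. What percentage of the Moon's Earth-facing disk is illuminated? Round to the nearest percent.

Phase angle: θ = 360°·(7.4 d)/(29.5 d) = 90.3°.
Illuminated fraction = (1 − cos 90.3°)/2 = (1 − (-0.005))/2 ≈ 0.503, so 50%.

50%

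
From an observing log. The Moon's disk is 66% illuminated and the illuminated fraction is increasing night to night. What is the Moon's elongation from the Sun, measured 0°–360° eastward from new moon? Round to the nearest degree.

109°

cos θ = 1 − 2f = -0.320, giving a principal value of 108.7°.
Waxing ⇒ before full, so θ = 108.7°.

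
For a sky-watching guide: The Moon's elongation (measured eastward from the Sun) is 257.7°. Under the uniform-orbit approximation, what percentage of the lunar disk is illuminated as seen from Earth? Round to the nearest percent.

61%

Half-versine of 257.7°: (1 − (-0.213))/2 = 0.607, i.e. 61%.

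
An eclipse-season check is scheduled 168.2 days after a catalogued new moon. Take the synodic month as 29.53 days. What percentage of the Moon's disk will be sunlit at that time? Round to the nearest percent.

67%

168.2 d spans 5 complete synodic months (5 × 29.53 = 147.65 d) plus 20.55 d.
Phase angle: θ = 360°·(20.55 d)/(29.53 d) = 250.5°.
cos 250.5° = (-0.333), so f = (1 − (-0.333))/2 = 0.667, so 67%.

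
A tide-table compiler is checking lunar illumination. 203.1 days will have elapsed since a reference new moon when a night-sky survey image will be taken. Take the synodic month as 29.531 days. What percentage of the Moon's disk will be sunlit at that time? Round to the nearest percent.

203.1 d spans 6 complete synodic months (6 × 29.531 = 177.19 d) plus 25.91 d.
The Moon has covered 25.91/29.531 of its cycle, so θ ≈ 360° × 25.91/29.531 = 315.9°.
cos 315.9° = 0.718, so f = (1 − 0.718)/2 = 0.141, so 14%.

14%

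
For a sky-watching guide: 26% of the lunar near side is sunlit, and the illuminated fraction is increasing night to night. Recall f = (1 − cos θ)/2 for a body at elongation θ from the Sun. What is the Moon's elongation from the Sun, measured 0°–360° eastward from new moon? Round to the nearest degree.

61°

cos θ = 1 − 2f = 0.480, giving a principal value of 61.3°.
The Moon is waxing (0°–180°), so θ = 61.3° directly.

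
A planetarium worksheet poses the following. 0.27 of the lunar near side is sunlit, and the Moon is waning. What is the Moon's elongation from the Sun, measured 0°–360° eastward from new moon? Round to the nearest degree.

Invert f = (1 − cos θ)/2 to get cos θ = 1 − 2(0.27) = 0.460, hence θ₀ = arccos 0.460 = 62.6°.
A waning Moon lies in 180°–360°, so θ = 360° − 62.6° = 297.4°.

297°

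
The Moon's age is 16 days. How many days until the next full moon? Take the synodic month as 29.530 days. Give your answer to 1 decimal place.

28.3 days

Full moon occurs at elongation 180°, i.e. at age 29.530 × 180/360 = 14.765 d.
Already past this cycle's full moon; the next is at 14.765 + 29.530 = 44.295 d, so 44.295 − 16 = 28.295 days.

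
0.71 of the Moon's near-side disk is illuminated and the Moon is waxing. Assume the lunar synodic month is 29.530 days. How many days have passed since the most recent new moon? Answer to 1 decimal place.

From f = (1 − cos θ)/2: cos θ = 1 − 2×0.71 = -0.420; arccos → 114.8°.
The Moon is waxing (0°–180°), so θ = 114.8° directly.
At 360°/29.530 d per day, 114.8° corresponds to 9.42 days.

9.4 days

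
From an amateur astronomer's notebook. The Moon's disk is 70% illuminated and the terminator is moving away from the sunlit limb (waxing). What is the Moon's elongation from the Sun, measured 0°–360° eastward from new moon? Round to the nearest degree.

cos θ = 1 − 2f = -0.400, giving a principal value of 113.6°.
Waxing ⇒ before full, so θ = 113.6°.

114°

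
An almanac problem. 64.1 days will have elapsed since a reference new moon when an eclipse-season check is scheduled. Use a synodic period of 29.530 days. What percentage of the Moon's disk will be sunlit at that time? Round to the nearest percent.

64.1 d spans 2 complete synodic months (2 × 29.530 = 59.06 d) plus 5.04 d.
Elongation θ = 360° × 5.04/29.530 ≈ 61.4°.
With cos θ = 0.478, the lit fraction is (1 − 0.478)/2 ≈ 0.261, so 26%.

26%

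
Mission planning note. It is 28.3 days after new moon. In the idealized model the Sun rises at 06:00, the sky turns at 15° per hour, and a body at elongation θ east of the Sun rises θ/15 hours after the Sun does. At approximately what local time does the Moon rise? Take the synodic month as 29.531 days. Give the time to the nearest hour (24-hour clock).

05:00

The Moon has covered 28.3/29.531 of its cycle, so θ ≈ 360° × 28.3/29.531 = 345.0°.
At 15° of sky rotation per hour, 345.0° corresponds to a 23.00 h lag.
06:00 + 23.00 h ≈ 05:00 → 05:00 to the nearest hour.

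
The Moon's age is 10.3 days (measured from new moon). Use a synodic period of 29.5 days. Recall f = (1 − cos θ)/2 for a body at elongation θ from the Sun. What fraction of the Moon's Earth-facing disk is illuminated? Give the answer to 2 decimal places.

The Moon has covered 10.3/29.5 of its cycle, so θ ≈ 360° × 10.3/29.5 = 125.7°.
With cos θ = (-0.583), the lit fraction is (1 − (-0.583))/2 ≈ 0.792.

0.79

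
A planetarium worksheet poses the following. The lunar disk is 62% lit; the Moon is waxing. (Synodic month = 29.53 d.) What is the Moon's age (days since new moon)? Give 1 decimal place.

cos θ = 1 − 2f = -0.240, giving a principal value of 103.9°.
Waxing ⇒ before full, so θ = 103.9°.
At 360°/29.53 d per day, 103.9° corresponds to 8.52 days.

8.5 days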